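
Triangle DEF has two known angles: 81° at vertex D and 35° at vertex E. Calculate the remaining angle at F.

By the triangle angle sum property, the three interior angles of any triangle add up to 180°.
We know angle D = 81° and angle E = 35°, so their sum is 116°.
Therefore angle F = 180° - 116° = 64°.

64 degrees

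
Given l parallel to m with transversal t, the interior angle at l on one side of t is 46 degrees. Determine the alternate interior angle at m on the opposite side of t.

Alternate interior angles are equal: 46 degrees.

46 degrees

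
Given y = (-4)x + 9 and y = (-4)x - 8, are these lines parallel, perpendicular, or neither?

Slope of line 1: m1 = -4
Slope of line 2: m2 = -4
Two lines are parallel if and only if they have equal slopes (or both are vertical).
Here m1 = m2 = -4, confirming the lines are parallel.

Parallel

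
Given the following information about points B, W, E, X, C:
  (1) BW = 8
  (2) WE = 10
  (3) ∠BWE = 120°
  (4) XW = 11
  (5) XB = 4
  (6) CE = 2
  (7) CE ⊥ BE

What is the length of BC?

Step 1: By the law of cosines on triangle BWE: BE² = 8² + 10² − 2·8·10·cos(120°) = 244, so BE = 2·√61.
Step 2: By the law of cosines on triangle BEC: BC² = (2·√61)² + 2² − 2·2·√61·2·cos(90°) = 248, so BC = 2·√62.

Therefore, the length of BC = 2·√62.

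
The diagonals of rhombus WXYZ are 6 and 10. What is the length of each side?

Half-diagonals are 3 and 5. side = sqrt(3^2 + 5^2) = sqrt(34)

sqrt(34)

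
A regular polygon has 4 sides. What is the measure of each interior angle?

Each interior angle of a regular n-gon is (n - 2) * 180 / n.
For n = 4: (4 - 2) * 180 / 4 = 360/4 = 90 degrees.

90 degrees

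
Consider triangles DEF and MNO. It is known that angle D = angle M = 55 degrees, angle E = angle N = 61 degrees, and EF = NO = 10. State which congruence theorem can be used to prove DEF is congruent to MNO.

The given information provides:
angle D = angle M = 55 degrees, angle E = angle N = 61 degrees, and EF = NO = 10
This matches the AAS congruence theorem.
Two pairs of corresponding angles and a non-included side are equal (Angle-Angle-Side).

AAS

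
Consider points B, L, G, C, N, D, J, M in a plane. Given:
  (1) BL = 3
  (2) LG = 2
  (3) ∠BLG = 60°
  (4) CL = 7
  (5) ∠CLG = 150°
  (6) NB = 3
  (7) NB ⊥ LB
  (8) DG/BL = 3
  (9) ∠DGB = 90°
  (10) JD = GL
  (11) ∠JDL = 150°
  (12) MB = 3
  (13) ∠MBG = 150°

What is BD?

From the given relations: DG = 3·BL = 3·3 = 9.
Step 1: By the law of cosines on triangle BLG: BG² = 3² + 2² − 2·3·2·cos(60°) = 7, so BG = √7.
Step 2: By the law of cosines on triangle BGD: BD² = √7² + 9² − 2·√7·9·cos(90°) = 88, so BD = 2·√22.

Therefore, the length of BD = 2·√22.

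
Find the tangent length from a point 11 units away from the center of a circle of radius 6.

tangent = √(d² - r²) = √(11² - 6²) = √(121 - 36) = √85 = sqrt(85)

sqrt(85)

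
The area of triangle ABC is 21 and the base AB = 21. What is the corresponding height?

height = 2 * 21 / 21 = 2

2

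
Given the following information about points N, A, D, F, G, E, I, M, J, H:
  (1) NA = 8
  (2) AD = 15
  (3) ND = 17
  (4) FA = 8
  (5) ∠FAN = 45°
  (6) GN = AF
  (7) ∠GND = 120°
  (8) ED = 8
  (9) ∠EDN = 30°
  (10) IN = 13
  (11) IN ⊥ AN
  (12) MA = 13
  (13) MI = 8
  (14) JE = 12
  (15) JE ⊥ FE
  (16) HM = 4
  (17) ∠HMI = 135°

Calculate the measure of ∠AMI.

Step 1: By the law of cosines on triangle ANI: AI² = 8² + 13² − 2·8·13·cos(90°) = 233, so AI ≈ 15.26.
Step 2: By the inverse law of cosines on triangle AMI: cos(∠AMI) = (13² + 8² − 15.26²) / (2·13·8) = 0/208 = 0, so ∠AMI = 90°.

Therefore, the measure of angle ∠AMI = 90°.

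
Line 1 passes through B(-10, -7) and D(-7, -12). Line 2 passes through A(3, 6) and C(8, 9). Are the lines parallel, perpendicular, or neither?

Slope of line 1: m1 = (-12 - -7)/(-7 - -10) = -5/3 = -5/3
Slope of line 2: m2 = (9 - 6)/(8 - 3) = 3/5 = 3/5
Two lines are perpendicular when the product of their slopes is -1 (negative reciprocals).
m1 * m2 = (-5/3) * (3/5) = -1, confirming perpendicularity.

Perpendicular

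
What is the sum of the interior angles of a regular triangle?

The sum of interior angles of an n-sided polygon is (n - 2) * 180.
For n = 3: (3 - 2) * 180 = 1 * 180 = 180 degrees.

180 degrees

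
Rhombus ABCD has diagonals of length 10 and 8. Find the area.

The diagonals of a rhombus divide it into four right triangles.
Each triangle has legs 10/ 2 = 5 and 8/2 = 4, so each has area (1/2)*5*4 = 10.
Four such triangles give total area = (d1 * d2) / 2 = 40.

40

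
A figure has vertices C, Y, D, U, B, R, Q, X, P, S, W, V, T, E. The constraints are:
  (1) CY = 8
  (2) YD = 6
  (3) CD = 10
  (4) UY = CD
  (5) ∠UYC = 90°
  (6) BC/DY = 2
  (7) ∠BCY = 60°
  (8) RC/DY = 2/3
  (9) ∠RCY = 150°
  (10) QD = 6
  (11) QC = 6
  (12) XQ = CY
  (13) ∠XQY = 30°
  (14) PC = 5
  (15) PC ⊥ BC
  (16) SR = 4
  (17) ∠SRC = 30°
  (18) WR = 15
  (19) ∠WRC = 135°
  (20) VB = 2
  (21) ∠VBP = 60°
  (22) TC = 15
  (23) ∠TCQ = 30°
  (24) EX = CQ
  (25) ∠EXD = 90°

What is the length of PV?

From the given relations: BC = 2·DY = 2·6 = 12.
Step 1: By the law of cosines on triangle BCP: BP² = 12² + 5² − 2·12·5·cos(90°) = 169, so BP = 13.
Step 2: By the law of cosines on triangle PBV: PV² = 13² + 2² − 2·13·2·cos(60°) = 147, so PV = 7·√3.

Therefore, the length of PV = 7·√3.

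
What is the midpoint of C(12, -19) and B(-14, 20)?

The midpoint is the average of the coordinates:
x: (12 + -14)/2 = -1
y: (-19 + 20)/2 = 1/2
Midpoint = (-1, 1/2)

(-1, 1/2)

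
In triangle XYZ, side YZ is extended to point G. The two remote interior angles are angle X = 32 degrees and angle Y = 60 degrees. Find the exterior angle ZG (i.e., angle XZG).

The interior angle at Z is 180 - 32 - 60 = 88 degrees.
The exterior angle and interior angle at Z are supplementary:
Exterior angle = 180 - 88 = 92 degrees.

92 degrees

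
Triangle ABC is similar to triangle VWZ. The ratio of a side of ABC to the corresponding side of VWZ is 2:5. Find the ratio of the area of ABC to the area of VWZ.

Area scales with the square of linear dimensions. If every length is multiplied by 2/5, then the area is multiplied by (2/5)^2 = 4/25.
The area ratio is 4:25.

4:25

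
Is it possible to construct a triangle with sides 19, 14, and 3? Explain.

The longest side is 19. The other two sides sum to 3 + 14 = 17.
Since 17 ≤ 19, the two shorter sides cannot reach around to close the triangle.

No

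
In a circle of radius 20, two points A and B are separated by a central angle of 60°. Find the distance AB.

Drop a perpendicular from the center to the chord, bisecting both the chord and the central angle.
Each half-chord = r sin(θ/2) = 20 sin(30°).
The full chord = 2 × 20 × sin(30°) = 20.

20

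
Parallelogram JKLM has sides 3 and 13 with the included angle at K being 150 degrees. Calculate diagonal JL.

The diagonal of a parallelogram can be found by treating two adjacent sides and the diagonal as a triangle.
Applying the law of cosines with sides 3, 13 and included angle 150°:
d^2 = 9 + 169 - 78*cos(150°) = 39*sqrt(3) + 178
d = sqrt(39*sqrt(3) + 178)

sqrt(39*sqrt(3) + 178)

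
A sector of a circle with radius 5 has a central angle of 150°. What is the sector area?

The full circle has area πr² = π(5)² = 25*pi.
The sector covers 150° out of 360°, a fraction of 5/12.
Sector area = 25*pi × 5/12 = 125*pi/12.

125*pi/12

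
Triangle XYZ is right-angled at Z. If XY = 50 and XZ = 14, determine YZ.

By the Pythagorean theorem: YZ^2 = XY^2 - XZ^2
YZ^2 = 50^2 - 14^2 = 2500 - 196 = 2304
YZ = sqrt(2304) = 48

48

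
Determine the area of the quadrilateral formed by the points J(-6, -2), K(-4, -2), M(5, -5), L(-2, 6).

Using the Shoelace formula for a quadrilateral (vertices in order):
Area = (1/2)|sum of (x_i * y_(i+1) - x_(i+1) * y_i)|
Terms: (-6*-2 - -4*-2) = 4, (-4*-5 - 5*-2) = 30, (5*6 - -2*-5) = 20, (-2*-2 - -6*6) = 40
Sum = 94
Area = (1/2)(94) = 47

47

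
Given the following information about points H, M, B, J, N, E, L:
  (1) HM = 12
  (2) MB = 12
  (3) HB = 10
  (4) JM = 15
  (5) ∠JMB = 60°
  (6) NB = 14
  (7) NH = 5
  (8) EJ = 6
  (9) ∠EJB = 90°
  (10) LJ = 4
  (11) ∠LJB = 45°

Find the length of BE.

Step 1: By the law of cosines on triangle BMJ: BJ² = 12² + 15² − 2·12·15·cos(60°) = 189, so BJ = 3·√21.
Step 2: By the law of cosines on triangle BJE: BE² = (3·√21)² + 6² − 2·3·√21·6·cos(90°) = 225, so BE = 15.

Therefore, the length of BE = 15.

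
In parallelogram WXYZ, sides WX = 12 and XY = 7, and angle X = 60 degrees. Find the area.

Area = 12 * 7 * sin(60°) = 84 * sqrt(3)/2 = 42*sqrt(3)

42*sqrt(3)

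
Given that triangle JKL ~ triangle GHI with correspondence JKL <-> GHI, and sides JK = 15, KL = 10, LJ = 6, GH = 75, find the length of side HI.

Since the triangles are similar, the ratio of corresponding sides is constant.
Scale factor k = GH / JK = 75 / 15 = 5
HI = k * KL = 5 * 10 = 50

50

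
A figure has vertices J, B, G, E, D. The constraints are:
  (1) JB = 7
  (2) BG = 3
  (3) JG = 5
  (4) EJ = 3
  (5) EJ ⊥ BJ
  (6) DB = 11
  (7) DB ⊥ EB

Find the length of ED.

Step 1: By the law of cosines on triangle BJE: BE² = 7² + 3² − 2·7·3·cos(90°) = 58, so BE = √58.
Step 2: By the law of cosines on triangle EBD: ED² = √58² + 11² − 2·√58·11·cos(90°) = 179, so ED = √179.

Therefore, the length of ED = √179.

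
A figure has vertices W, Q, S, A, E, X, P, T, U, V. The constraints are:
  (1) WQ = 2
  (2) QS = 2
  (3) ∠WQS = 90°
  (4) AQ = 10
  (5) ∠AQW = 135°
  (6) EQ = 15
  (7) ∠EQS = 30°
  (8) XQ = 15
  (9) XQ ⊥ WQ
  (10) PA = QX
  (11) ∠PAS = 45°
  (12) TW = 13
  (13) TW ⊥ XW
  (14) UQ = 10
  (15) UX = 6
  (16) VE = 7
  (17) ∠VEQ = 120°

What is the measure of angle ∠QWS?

Step 1: By the law of cosines on triangle WQS: WS² = 2² + 2² − 2·2·2·cos(90°) = 8, so WS = 2·√2.
Step 2: By the inverse law of cosines on triangle QWS: cos(∠QWS) = (2² + (2·√2)² − 2²) / (2·2·2·√2) = 8/11.31 = 0.7071, so ∠QWS = 45°.

Therefore, the measure of angle ∠QWS = 45°.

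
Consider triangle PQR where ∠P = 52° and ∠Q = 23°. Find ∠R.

By the triangle angle sum property, the three interior angles of any triangle add up to 180°.
We know angle P = 52° and angle Q = 23°, so their sum is 75°.
Therefore angle R = 180° - 75° = 105°.

105 degrees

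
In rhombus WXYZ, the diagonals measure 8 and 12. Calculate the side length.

In a rhombus, the diagonals bisect each other perpendicularly, creating four congruent right triangles.
Each triangle has legs 4 (half of 8) and 6 (half of 12).
The hypotenuse of each right triangle is a side of the rhombus:
side = sqrt(4^2 + 6^2) = sqrt(52) = 2*sqrt(13)

2*sqrt(13)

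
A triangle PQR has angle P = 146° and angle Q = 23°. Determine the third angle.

Let angle R = x. Then 146 + 23 + x = 180.
x = 180 - 169 = 11 degrees.

11 degrees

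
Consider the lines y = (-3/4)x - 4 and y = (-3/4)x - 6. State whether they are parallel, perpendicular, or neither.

Slope of line 1: m1 = -3/4
Slope of line 2: m2 = -3/4
m1 = m2, so the lines are parallel.

Parallel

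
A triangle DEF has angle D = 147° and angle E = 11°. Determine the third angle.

The interior angles sum to 180°: angle F = 180 - 147 - 11 = 22°.
The triangle is obtuse (angles 147°, 11°, 22°).

22 degrees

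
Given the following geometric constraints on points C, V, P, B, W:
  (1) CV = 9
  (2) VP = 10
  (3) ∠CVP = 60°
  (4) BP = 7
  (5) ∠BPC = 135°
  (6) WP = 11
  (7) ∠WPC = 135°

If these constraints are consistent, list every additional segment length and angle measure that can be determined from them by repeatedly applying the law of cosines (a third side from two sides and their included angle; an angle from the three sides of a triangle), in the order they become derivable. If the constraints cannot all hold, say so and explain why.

The constraints are consistent. Derivable facts, in order:
After 1 step:
- CP = √91
After 2 steps:
- CB ≈ 15.31
- CW ≈ 18.98
- ∠CPV = 54.79°
- ∠PCV = 65.21°
After 3 steps:
- ∠BCP = 18.86°
- ∠CBP = 26.14°
- ∠CWP = 20.81°
- ∠PCW = 24.19°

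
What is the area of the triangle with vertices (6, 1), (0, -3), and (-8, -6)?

Shoelace: Area = (1/2)|6(-3--6) + 0(-6-1) + -8(1--3)| = (1/2)(14) = 7

7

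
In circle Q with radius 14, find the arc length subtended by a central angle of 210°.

Arc length = 2π(14)(7/12) = 49*pi/3

49*pi/3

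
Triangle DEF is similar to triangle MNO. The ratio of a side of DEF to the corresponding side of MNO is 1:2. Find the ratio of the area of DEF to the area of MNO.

The ratio of areas of similar triangles equals the square of the side ratio.
Side ratio = 1:2
Area ratio = (1/2)^2 = 1/4 = 1:4

1:4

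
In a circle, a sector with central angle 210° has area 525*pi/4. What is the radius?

The sector covers 210°/360° = 7/12 of the full circle.
Full circle area = 525*pi/4 / 7/12 = 225*pi.
Since full area = πr², we get r² = 225*pi/π = 225, so r = 15.

15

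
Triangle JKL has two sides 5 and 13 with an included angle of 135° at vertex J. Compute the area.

When two sides and the included angle are known, the area formula is (1/2)ab sin(C).
The height from one side to the opposite vertex is 13 sin(135°) = 13*sqrt(2)/2.
Area = (1/2) * 5 * 13*sqrt(2)/2 = 65*sqrt(2)/4.

65*sqrt(2)/4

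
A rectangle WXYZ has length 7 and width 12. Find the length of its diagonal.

Using the Pythagorean theorem:
d² = 7² + 12² = 49 + 144 = 193
d = sqrt(193)

sqrt(193)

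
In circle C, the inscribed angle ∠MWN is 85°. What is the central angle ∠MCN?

Central angle = 2 × 85° = 170° (inscribed angle theorem).

170°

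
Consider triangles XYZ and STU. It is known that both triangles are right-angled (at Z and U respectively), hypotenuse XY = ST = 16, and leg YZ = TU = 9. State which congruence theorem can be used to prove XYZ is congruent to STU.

The given information provides:
both triangles are right-angled (at Z and U respectively), hypotenuse XY = ST = 16, and leg YZ = TU = 9
This matches the HL congruence theorem.
The hypotenuse and one leg of two right triangles are equal (Hypotenuse-Leg).

HL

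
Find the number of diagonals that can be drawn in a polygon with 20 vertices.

The number of diagonals in an n-gon is n(n - 3)/2.
For n = 20: 20(20 - 3)/2 = 20 × 17 / 2 = 170.

170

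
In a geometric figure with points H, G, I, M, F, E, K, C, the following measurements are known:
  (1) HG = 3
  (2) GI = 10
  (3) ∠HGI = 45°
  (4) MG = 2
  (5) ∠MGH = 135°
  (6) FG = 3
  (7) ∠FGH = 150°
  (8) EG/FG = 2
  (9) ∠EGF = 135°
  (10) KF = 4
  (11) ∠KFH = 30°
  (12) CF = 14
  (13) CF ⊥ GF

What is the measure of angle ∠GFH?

Step 1: By the law of cosines on triangle FGH: FH² = 3² + 3² − 2·3·3·cos(150°) = 33.59, so FH ≈ 5.8.
Step 2: By the inverse law of cosines on triangle GFH: cos(∠GFH) = (3² + 5.8² − 3²) / (2·3·5.8) = 33.59/34.77 = 0.9659, so ∠GFH = 15°.

Therefore, the measure of angle ∠GFH = 15°.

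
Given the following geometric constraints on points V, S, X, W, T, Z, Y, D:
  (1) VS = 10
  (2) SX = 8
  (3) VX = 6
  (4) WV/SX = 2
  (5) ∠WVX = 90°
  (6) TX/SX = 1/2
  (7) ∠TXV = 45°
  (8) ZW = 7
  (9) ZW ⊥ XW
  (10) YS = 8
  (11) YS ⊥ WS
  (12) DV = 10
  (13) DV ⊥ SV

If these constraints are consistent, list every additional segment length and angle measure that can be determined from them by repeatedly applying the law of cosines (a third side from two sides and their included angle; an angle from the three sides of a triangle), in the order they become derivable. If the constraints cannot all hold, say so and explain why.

The constraints are consistent. Derivable facts, in order:
After 1 step:
- SD = 10·√2
- VT ≈ 4.25
- XW = 2·√73
- ∠SVX = 53.13°
- ∠SXV = 90°
- ∠VSX = 36.87°
After 2 steps:
- XZ ≈ 18.47
- ∠DSV = 45°
- ∠SDV = 45°
- ∠TVX = 41.73°
- ∠VTX = 93.27°
- ∠VWX = 20.56°
- ∠VXW = 69.44°
After 3 steps:
- ∠WXZ = 22.28°
- ∠WZX = 67.72°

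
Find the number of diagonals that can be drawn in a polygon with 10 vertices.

The number of diagonals in an n-gon is n(n - 3)/2.
For n = 10: 10(10 - 3)/2 = 10 × 7 / 2 = 35.

35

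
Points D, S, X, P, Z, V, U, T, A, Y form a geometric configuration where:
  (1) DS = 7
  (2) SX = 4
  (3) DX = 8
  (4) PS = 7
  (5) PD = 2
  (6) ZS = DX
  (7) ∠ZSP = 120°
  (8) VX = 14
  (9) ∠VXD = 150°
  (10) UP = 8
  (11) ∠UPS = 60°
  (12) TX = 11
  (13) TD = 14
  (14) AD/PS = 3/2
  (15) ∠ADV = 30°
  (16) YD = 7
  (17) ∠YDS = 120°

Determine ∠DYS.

Step 1: By the law of cosines on triangle YDS: YS² = 7² + 7² − 2·7·7·cos(120°) = 147, so YS = 7·√3.
Step 2: By the inverse law of cosines on triangle DYS: cos(∠DYS) = (7² + (7·√3)² − 7²) / (2·7·7·√3) = 147/169.74 = 0.866, so ∠DYS = 30°.

Therefore, the measure of angle ∠DYS = 30°.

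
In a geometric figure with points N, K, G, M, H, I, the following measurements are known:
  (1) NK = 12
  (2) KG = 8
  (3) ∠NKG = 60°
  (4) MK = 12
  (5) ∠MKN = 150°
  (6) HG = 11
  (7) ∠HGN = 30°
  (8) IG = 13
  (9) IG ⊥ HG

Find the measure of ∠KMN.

Step 1: By the law of cosines on triangle MKN: MN² = 12² + 12² − 2·12·12·cos(150°) = 537.42, so MN ≈ 23.18.
Step 2: By the inverse law of cosines on triangle KMN: cos(∠KMN) = (12² + 23.18² − 12²) / (2·12·23.18) = 537.42/556.37 = 0.9659, so ∠KMN = 15°.

Therefore, the measure of angle ∠KMN = 15°.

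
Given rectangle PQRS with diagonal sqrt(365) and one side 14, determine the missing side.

The diagonal of a rectangle forms a right triangle with the two sides.
Rearranging the Pythagorean theorem: missing side = sqrt(d^2 - known^2).
= sqrt(365 - 196) = sqrt(169) = 13.

13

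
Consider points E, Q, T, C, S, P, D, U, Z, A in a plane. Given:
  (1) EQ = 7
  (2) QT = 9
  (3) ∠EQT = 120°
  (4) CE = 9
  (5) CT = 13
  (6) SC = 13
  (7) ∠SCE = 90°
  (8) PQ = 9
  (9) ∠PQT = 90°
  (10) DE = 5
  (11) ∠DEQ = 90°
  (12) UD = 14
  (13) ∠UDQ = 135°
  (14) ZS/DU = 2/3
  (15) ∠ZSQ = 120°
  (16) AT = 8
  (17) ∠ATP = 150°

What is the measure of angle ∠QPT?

Step 1: By the law of cosines on triangle PQT: PT² = 9² + 9² − 2·9·9·cos(90°) = 162, so PT = 9·√2.
Step 2: By the inverse law of cosines on triangle QPT: cos(∠QPT) = (9² + (9·√2)² − 9²) / (2·9·9·√2) = 162/229.1 = 0.7071, so ∠QPT = 45°.

Therefore, the measure of angle ∠QPT = 45°.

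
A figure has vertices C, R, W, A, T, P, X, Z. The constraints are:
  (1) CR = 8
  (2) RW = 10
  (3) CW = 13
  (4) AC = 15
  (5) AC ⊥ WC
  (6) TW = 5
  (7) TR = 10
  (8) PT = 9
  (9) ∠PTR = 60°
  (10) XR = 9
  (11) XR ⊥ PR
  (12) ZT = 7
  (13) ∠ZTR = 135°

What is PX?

Step 1: By the law of cosines on triangle PTR: PR² = 9² + 10² − 2·9·10·cos(60°) = 91, so PR = √91.
Step 2: By the law of cosines on triangle PRX: PX² = √91² + 9² − 2·√91·9·cos(90°) = 172, so PX = 2·√43.

Therefore, the length of PX = 2·√43.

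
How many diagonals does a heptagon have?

Total line segments between 7 vertices = C(7,2) = 21.
Subtract the 7 sides: 21 - 7 = 14 diagonals.

14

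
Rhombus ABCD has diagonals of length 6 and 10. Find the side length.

Half-diagonals are 3 and 5. side = sqrt(3^2 + 5^2) = sqrt(34)

sqrt(34)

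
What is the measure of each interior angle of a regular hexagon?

Each interior angle of a regular n-gon is (n - 2) * 180 / n.
For n = 6: (6 - 2) * 180 / 6 = 720/6 = 120 degrees.

120 degrees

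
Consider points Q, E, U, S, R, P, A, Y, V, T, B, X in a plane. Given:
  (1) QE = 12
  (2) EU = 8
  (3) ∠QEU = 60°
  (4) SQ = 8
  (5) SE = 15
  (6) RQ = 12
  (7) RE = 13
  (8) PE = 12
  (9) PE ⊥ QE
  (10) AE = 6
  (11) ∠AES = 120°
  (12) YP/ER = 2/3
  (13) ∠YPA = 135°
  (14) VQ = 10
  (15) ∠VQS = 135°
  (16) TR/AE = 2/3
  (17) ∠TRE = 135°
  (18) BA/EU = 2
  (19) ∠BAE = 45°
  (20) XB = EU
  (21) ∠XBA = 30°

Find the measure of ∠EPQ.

Step 1: By the law of cosines on triangle PEQ: PQ² = 12² + 12² − 2·12·12·cos(90°) = 288, so PQ = 12·√2.
Step 2: By the inverse law of cosines on triangle EPQ: cos(∠EPQ) = (12² + (12·√2)² − 12²) / (2·12·12·√2) = 288/407.29 = 0.7071, so ∠EPQ = 45°.

Therefore, the measure of angle ∠EPQ = 45°.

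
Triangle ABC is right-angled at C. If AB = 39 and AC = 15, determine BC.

Rearranging the Pythagorean theorem to solve for the unknown leg:
leg^2 = hypotenuse^2 - known_leg^2 = 1521 - 225 = 1296
leg = sqrt(1296) = 36.

36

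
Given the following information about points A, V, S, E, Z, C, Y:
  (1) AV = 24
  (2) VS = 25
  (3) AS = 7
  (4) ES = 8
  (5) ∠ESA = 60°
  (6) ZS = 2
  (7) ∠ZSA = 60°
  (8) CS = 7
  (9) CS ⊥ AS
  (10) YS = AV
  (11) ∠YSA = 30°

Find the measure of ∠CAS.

Step 1: By the law of cosines on triangle ASC: AC² = 7² + 7² − 2·7·7·cos(90°) = 98, so AC = 7·√2.
Step 2: By the inverse law of cosines on triangle CAS: cos(∠CAS) = ((7·√2)² + 7² − 7²) / (2·7·√2·7) = 98/138.59 = 0.7071, so ∠CAS = 45°.

Therefore, the measure of angle ∠CAS = 45°.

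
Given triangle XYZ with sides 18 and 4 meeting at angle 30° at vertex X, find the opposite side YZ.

Law of cosines: YZ^2 = 18^2 + 4^2 - 2(18)(4)cos(30°) = 340 - 72*sqrt(3), so YZ = 2*sqrt(85 - 18*sqrt(3)).

2*sqrt(85 - 18*sqrt(3))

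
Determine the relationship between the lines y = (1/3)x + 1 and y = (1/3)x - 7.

Slope of line 1: m1 = 1/3
Slope of line 2: m2 = 1/3
m1 = m2, so the lines are parallel.

Parallel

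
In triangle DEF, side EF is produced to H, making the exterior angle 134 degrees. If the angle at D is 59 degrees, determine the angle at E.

By the exterior angle theorem: exterior angle = sum of remote interior angles.
134 = 59 + angle E
angle E = 134 - 59 = 75 degrees

75 degrees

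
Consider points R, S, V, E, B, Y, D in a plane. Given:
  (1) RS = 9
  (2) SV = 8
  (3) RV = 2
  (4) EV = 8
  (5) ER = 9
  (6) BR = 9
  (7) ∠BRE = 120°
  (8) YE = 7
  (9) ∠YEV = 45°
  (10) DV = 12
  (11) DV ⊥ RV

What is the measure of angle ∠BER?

Step 1: By the law of cosines on triangle ERB: EB² = 9² + 9² − 2·9·9·cos(120°) = 243, so EB = 9·√3.
Step 2: By the inverse law of cosines on triangle BER: cos(∠BER) = ((9·√3)² + 9² − 9²) / (2·9·√3·9) = 243/280.59 = 0.866, so ∠BER = 30°.

Therefore, the measure of angle ∠BER = 30°.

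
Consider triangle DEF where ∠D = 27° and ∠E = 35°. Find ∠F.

The interior angles sum to 180°: angle F = 180 - 27 - 35 = 118°.
The triangle is obtuse (angles 27°, 35°, 118°).

118 degrees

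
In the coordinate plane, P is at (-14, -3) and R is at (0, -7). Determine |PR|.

The horizontal distance is |0 - -14| = 14 and the vertical distance is |-7 - -3| = 4.
By the Pythagorean theorem, d = sqrt(14^2 + 4^2) = sqrt(212) = 2*sqrt(53).

2*sqrt(53)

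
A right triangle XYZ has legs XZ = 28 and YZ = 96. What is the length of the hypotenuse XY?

In a right triangle, the square of the hypotenuse equals the sum of the squares of the two legs.
The legs are 28 and 96, so the hypotenuse = sqrt(784 + 9216) = sqrt(10000) = 100.

100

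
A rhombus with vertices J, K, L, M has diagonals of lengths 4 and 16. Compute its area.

Area = (4 * 16) / 2 = 64 / 2 = 32

32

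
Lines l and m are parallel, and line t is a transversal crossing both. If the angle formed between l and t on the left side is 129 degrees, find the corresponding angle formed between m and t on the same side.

Corresponding angles are equal: 129 degrees.

129 degrees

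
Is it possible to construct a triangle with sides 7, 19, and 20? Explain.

Yes.
The triangle inequality requires that the sum of any two sides exceeds the third.
Here 7 + 19 = 26 > 20, so the condition is met.

Yes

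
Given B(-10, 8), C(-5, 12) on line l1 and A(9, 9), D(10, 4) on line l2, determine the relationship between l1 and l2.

Slope of line 1: m1 = (12 - 8)/(-5 - -10) = 4/5 = 4/5
Slope of line 2: m2 = (4 - 9)/(10 - 9) = -5/1 = -5
For parallel lines we need equal slopes: 4/5 != -5.
For perpendicular lines we need m1*m2 = -1: (4/5)(-5) = -4 != -1.
Since neither condition holds, the lines are neither parallel nor perpendicular.

Neither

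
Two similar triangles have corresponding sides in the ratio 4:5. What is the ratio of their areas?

The ratio of areas of similar triangles equals the square of the side ratio.
Side ratio = 4:5
Area ratio = (4/5)^2 = 16/25 = 16:25

16:25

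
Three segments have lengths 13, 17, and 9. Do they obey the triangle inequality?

Check all three triangle inequalities:
13 + 17 = 30 > 9 ✓
13 + 9 = 22 > 17 ✓
17 + 9 = 26 > 13 ✓
All conditions hold, so these sides form a valid triangle.

Yes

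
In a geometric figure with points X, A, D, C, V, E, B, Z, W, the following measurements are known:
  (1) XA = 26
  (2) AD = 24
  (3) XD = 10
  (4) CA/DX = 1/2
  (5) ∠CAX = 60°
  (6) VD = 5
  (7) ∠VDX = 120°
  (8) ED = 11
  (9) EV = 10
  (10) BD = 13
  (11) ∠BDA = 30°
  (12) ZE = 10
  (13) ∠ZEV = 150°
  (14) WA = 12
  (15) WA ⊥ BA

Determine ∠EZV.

Step 1: By the law of cosines on triangle ZEV: ZV² = 10² + 10² − 2·10·10·cos(150°) = 373.21, so ZV ≈ 19.32.
Step 2: By the inverse law of cosines on triangle EZV: cos(∠EZV) = (10² + 19.32² − 10²) / (2·10·19.32) = 373.21/386.37 = 0.9659, so ∠EZV = 15°.

Therefore, the measure of angle ∠EZV = 15°.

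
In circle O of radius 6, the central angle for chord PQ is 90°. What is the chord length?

Chord = 2(6) sin(45°) = 6*sqrt(2)

6*sqrt(2)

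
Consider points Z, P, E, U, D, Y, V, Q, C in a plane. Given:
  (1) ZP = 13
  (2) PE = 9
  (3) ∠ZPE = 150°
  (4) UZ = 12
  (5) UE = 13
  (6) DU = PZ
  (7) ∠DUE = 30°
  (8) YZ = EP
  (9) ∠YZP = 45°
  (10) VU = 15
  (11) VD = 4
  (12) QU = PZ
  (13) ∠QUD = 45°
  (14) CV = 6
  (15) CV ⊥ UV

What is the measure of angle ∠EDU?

From the given relations: DU = PZ = 13.
Step 1: By the law of cosines on triangle DUE: DE² = 13² + 13² − 2·13·13·cos(30°) = 45.28, so DE ≈ 6.73.
Step 2: By the inverse law of cosines on triangle EDU: cos(∠EDU) = (6.73² + 13² − 13²) / (2·6.73·13) = 45.28/174.96 = 0.2588, so ∠EDU = 75°.

Therefore, the measure of angle ∠EDU = 75°.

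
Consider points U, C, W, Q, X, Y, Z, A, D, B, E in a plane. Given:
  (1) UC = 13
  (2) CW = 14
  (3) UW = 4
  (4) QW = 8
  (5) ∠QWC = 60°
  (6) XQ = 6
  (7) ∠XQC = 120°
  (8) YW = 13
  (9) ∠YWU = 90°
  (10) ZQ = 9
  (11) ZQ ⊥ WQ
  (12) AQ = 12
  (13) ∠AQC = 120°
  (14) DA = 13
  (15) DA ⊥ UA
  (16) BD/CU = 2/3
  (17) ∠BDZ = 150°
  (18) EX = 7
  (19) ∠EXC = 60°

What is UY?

Step 1: By the law of cosines on triangle UWY: UY² = 4² + 13² − 2·4·13·cos(90°) = 185, so UY = √185.

Therefore, the length of UY = √185.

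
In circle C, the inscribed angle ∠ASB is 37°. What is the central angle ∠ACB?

By the inscribed angle theorem, the central angle is twice the inscribed angle.
Central angle = 2 × 37° = 74°

74°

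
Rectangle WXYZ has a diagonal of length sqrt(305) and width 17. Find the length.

The diagonal of a rectangle forms a right triangle with the two sides.
Rearranging the Pythagorean theorem: missing side = sqrt(d^2 - known^2).
= sqrt(305 - 289) = sqrt(16) = 4.

4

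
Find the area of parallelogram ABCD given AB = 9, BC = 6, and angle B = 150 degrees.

Area = a * b * sin(theta)
Area = 9 * 6 * sin(150 degrees)
Area = 54 * 1/2
Area = 27

27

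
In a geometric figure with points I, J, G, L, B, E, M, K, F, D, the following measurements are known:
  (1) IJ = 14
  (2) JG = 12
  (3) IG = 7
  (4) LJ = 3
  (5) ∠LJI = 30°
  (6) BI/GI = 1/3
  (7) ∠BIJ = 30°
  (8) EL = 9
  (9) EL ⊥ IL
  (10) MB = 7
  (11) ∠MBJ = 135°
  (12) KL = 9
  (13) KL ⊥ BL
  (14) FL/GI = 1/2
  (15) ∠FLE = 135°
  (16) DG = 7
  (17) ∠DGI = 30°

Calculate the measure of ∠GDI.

Step 1: By the law of cosines on triangle DGI: DI² = 7² + 7² − 2·7·7·cos(30°) = 13.13, so DI ≈ 3.62.
Step 2: By the inverse law of cosines on triangle GDI: cos(∠GDI) = (7² + 3.62² − 7²) / (2·7·3.62) = 13.13/50.73 = 0.2588, so ∠GDI = 75°.

Therefore, the measure of angle ∠GDI = 75°.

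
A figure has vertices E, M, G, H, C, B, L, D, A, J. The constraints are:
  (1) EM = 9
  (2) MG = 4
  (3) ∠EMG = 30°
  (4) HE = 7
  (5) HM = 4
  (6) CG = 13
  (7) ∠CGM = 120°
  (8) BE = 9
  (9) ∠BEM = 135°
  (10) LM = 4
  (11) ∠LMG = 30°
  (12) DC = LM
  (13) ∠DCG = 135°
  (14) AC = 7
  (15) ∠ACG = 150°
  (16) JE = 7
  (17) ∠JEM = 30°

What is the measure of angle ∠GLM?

Step 1: By the law of cosines on triangle LMG: LG² = 4² + 4² − 2·4·4·cos(30°) = 4.29, so LG ≈ 2.07.
Step 2: By the inverse law of cosines on triangle GLM: cos(∠GLM) = (2.07² + 4² − 4²) / (2·2.07·4) = 4.29/16.56 = 0.2588, so ∠GLM = 75°.

Therefore, the measure of angle ∠GLM = 75°.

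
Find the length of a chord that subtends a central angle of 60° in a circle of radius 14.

Chord = 2(14) sin(30°) = 14

14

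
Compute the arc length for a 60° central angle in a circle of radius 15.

The full circumference is 2πr = 2π(15) = 30*pi.
The arc spans 60° out of 360°, which is a fraction of 1/6.
Arc length = 30*pi × 1/6 = 5*pi.

5*pi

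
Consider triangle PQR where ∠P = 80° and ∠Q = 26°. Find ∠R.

By the triangle angle sum property, the three interior angles of any triangle add up to 180°.
We know angle P = 80° and angle Q = 26°, so their sum is 106°.
Therefore angle R = 180° - 106° = 74°.

74 degrees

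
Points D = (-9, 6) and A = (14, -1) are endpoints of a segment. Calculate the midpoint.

The midpoint is the average of the coordinates:
x: (-9 + 14)/2 = 5/2
y: (6 + -1)/2 = 5/2
Midpoint = (5/2, 5/2)

(5/2, 5/2)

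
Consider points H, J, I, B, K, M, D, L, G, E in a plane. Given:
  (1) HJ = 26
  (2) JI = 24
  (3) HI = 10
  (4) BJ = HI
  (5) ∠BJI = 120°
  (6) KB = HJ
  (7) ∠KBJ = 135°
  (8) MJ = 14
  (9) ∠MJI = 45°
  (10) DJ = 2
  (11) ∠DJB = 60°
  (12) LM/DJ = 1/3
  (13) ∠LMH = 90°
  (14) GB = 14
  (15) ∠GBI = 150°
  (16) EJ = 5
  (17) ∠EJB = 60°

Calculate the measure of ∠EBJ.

From the given relations: BJ = HI = 10.
Step 1: By the law of cosines on triangle BJE: BE² = 10² + 5² − 2·10·5·cos(60°) = 75, so BE = 5·√3.
Step 2: By the inverse law of cosines on triangle EBJ: cos(∠EBJ) = ((5·√3)² + 10² − 5²) / (2·5·√3·10) = 150/173.21 = 0.866, so ∠EBJ = 30°.

Therefore, the measure of angle ∠EBJ = 30°.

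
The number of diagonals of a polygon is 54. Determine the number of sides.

Using d = n(n - 3)/2, we solve 54 = n(n - 3)/2.
So n(n - 3) = 108.
Testing n = 12: 12 * 9 = 108 = 108. Correct.
The polygon has 12 sides.

12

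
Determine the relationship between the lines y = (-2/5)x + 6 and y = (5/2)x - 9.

Slope of line 1: m1 = -2/5
Slope of line 2: m2 = 5/2
m1 * m2 = -1, so perpendicular.

Perpendicular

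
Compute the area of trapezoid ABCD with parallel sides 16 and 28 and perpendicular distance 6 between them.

A trapezoid's area equals the midsegment times the height.
The midsegment is (16 + 28) / 2 = 22.
Area = 22 * 6 = 132.

132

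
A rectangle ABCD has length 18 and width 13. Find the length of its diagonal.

Using the Pythagorean theorem:
d² = 18² + 13² = 324 + 169 = 493
d = sqrt(493)

sqrt(493)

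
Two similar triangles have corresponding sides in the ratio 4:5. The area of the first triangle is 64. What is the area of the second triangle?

For similar figures, the area ratio equals the square of the side ratio.
Side ratio (the first triangle to the second triangle) = 4:5, so area ratio = 4^2:5^2 = 16:25.
If the area of the first triangle is 64, then the area of the second triangle = 64 * (25/16) = 100.

100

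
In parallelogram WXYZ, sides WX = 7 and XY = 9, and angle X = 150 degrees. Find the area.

The area of a parallelogram equals the product of two adjacent sides times the sine of the included angle.
This is because the height equals 9 * sin(150°) = 9/2.
Area = 7 * 9/2 = 63/2

63/2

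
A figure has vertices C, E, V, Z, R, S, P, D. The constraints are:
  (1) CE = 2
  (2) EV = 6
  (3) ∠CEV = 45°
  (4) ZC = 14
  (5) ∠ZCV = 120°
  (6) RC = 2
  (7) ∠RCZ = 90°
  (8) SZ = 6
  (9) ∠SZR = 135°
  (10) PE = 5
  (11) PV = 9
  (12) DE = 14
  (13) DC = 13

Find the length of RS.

Step 1: By the law of cosines on triangle ZCR: ZR² = 14² + 2² − 2·14·2·cos(90°) = 200, so ZR = 10·√2.
Step 2: By the law of cosines on triangle RZS: RS² = (10·√2)² + 6² − 2·10·√2·6·cos(135°) = 356, so RS = 2·√89.

Therefore, the length of RS = 2·√89.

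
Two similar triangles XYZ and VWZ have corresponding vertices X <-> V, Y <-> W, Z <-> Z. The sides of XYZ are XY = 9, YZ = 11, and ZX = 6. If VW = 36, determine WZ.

Similar triangles have proportional sides. Setting up the proportion:
VW / XY = WZ / YZ
36 / 9 = WZ / 11
WZ = 11 * 36 / 9 = 44.

44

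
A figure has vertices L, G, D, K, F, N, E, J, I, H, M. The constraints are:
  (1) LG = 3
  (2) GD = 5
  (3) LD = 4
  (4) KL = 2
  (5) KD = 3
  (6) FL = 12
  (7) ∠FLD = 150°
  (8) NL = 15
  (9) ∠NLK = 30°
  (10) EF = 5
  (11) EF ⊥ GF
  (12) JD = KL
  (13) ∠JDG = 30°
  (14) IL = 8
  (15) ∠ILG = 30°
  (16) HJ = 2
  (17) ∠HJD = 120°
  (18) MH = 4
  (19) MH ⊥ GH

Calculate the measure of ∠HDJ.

From the given relations: JD = KL = 2.
Step 1: By the law of cosines on triangle DJH: DH² = 2² + 2² − 2·2·2·cos(120°) = 12, so DH = 2·√3.
Step 2: By the inverse law of cosines on triangle HDJ: cos(∠HDJ) = ((2·√3)² + 2² − 2²) / (2·2·√3·2) = 12/13.86 = 0.866, so ∠HDJ = 30°.

Therefore, the measure of angle ∠HDJ = 30°.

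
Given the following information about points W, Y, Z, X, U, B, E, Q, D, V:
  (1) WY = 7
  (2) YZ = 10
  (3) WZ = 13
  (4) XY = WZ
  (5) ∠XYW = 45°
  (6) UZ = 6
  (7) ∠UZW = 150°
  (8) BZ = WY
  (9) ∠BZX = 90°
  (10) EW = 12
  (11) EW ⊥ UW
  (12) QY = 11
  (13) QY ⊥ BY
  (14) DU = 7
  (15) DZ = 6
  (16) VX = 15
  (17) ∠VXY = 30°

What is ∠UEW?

Step 1: By the law of cosines on triangle UZW: UW² = 6² + 13² − 2·6·13·cos(150°) = 340.1, so UW ≈ 18.44.
Step 2: By the law of cosines on triangle EWU: EU² = 12² + 18.44² − 2·12·18.44·cos(90°) = 484.1, so EU ≈ 22.
Step 3: By the inverse law of cosines on triangle UEW: cos(∠UEW) = (22² + 12² − 18.44²) / (2·22·12) = 288/528.05 = 0.5454, so ∠UEW = 56.95°.

Therefore, the measure of angle ∠UEW = 56.95°.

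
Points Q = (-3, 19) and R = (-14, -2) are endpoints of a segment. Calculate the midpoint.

The midpoint is the average of the coordinates:
x: (-3 + -14)/2 = -17/2
y: (19 + -2)/2 = 17/2
Midpoint = (-17/2, 17/2)

(-17/2, 17/2)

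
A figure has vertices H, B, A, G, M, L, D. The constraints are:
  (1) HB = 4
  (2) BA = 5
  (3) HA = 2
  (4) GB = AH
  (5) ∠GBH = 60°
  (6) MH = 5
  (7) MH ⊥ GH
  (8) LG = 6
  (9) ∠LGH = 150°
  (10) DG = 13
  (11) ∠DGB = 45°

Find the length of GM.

From the given relations: GB = AH = 2.
Step 1: By the law of cosines on triangle GBH: GH² = 2² + 4² − 2·2·4·cos(60°) = 12, so GH = 2·√3.
Step 2: By the law of cosines on triangle GHM: GM² = (2·√3)² + 5² − 2·2·√3·5·cos(90°) = 37, so GM = √37.

Therefore, the length of GM = √37.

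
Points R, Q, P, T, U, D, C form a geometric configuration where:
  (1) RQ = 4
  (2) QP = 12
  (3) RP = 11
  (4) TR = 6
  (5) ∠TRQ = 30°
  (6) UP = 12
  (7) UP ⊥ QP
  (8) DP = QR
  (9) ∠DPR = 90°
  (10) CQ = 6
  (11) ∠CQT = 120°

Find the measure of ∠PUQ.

Step 1: By the law of cosines on triangle UPQ: UQ² = 12² + 12² − 2·12·12·cos(90°) = 288, so UQ = 12·√2.
Step 2: By the inverse law of cosines on triangle PUQ: cos(∠PUQ) = (12² + (12·√2)² − 12²) / (2·12·12·√2) = 288/407.29 = 0.7071, so ∠PUQ = 45°.

Therefore, the measure of angle ∠PUQ = 45°.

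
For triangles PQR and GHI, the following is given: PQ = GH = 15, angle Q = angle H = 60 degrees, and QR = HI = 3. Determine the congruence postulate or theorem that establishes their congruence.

Consider the given information: PQ = GH = 15, angle Q = angle H = 60 degrees, and QR = HI = 3
This is not ASA or HL: ASA requires two angles and the side between them. HL only applies to right triangles with matching hypotenuse and leg.
The correct criterion is SAS. Two pairs of corresponding sides and the included angle are equal (Side-Angle-Side).

SAS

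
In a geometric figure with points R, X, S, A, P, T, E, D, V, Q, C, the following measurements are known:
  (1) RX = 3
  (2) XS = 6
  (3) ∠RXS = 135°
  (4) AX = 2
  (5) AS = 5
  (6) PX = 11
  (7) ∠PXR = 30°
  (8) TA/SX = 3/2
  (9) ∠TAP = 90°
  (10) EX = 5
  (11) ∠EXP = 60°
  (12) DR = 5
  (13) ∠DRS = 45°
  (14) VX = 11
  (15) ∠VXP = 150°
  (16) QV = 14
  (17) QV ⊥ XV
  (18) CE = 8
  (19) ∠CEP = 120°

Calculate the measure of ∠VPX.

Step 1: By the law of cosines on triangle PXV: PV² = 11² + 11² − 2·11·11·cos(150°) = 451.58, so PV ≈ 21.25.
Step 2: By the inverse law of cosines on triangle VPX: cos(∠VPX) = (21.25² + 11² − 11²) / (2·21.25·11) = 451.58/467.51 = 0.9659, so ∠VPX = 15°.

Therefore, the measure of angle ∠VPX = 15°.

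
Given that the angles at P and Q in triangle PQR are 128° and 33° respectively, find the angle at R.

Let angle R = x. Then 128 + 33 + x = 180.
x = 180 - 161 = 19 degrees.

19 degrees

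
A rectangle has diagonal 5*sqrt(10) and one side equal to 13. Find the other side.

b = sqrt(d^2 - a^2) = sqrt(250 - 169) = sqrt(81) = 9

9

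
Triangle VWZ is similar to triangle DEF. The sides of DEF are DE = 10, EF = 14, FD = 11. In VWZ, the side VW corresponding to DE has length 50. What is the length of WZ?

Similar triangles have proportional sides. Setting up the proportion:
VW / DE = WZ / EF
50 / 10 = WZ / 14
WZ = 14 * 50 / 10 = 70.

70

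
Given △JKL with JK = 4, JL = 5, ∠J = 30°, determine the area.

When two sides and the included angle are known, the area formula is (1/2)ab sin(C).
The height from one side to the opposite vertex is 5 sin(30°) = 5/2.
Area = (1/2) * 4 * 5/2 = 5.

5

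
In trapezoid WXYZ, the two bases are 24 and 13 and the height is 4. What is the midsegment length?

midsegment = (24 + 13) / 2 = 37 / 2 = 37/2

37/2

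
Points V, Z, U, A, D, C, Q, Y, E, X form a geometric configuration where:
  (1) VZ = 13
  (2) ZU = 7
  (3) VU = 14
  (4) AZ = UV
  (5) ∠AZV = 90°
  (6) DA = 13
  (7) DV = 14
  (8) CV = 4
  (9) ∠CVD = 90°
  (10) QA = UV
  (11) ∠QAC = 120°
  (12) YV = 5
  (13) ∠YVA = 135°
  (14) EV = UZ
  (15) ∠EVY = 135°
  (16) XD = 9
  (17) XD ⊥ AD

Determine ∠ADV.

From the given relations: AZ = UV = 14.
Step 1: By the law of cosines on triangle AZV: AV² = 14² + 13² − 2·14·13·cos(90°) = 365, so AV ≈ 19.1.
Step 2: By the inverse law of cosines on triangle ADV: cos(∠ADV) = (13² + 14² − 19.1²) / (2·13·14) = 0/364 = 0, so ∠ADV = 90°.

Therefore, the measure of angle ∠ADV = 90°.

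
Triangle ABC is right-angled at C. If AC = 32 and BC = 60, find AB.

By the Pythagorean theorem: AB^2 = AC^2 + BC^2
AB^2 = 32^2 + 60^2 = 1024 + 3600 = 4624
AB = sqrt(4624) = 68

68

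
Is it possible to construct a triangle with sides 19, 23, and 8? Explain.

Sort the sides: 8, 19, 23.
It suffices to check that the sum of the two smallest exceeds the largest:
8 + 19 = 27 > 23. ✓
Yes, a valid triangle can be formed.

Yes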